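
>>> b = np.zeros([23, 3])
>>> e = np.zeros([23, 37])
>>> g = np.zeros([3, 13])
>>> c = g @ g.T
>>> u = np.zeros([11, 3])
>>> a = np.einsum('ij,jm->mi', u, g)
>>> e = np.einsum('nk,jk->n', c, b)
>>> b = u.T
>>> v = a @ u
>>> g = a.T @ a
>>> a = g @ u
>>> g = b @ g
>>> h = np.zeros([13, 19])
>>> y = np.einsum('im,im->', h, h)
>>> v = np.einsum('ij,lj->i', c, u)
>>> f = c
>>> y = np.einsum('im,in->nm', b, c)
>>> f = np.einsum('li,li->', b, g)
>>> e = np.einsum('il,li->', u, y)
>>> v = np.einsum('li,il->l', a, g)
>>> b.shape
(3, 11)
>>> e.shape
()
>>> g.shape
(3, 11)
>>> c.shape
(3, 3)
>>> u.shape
(11, 3)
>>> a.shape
(11, 3)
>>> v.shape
(11,)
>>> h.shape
(13, 19)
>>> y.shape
(3, 11)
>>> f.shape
()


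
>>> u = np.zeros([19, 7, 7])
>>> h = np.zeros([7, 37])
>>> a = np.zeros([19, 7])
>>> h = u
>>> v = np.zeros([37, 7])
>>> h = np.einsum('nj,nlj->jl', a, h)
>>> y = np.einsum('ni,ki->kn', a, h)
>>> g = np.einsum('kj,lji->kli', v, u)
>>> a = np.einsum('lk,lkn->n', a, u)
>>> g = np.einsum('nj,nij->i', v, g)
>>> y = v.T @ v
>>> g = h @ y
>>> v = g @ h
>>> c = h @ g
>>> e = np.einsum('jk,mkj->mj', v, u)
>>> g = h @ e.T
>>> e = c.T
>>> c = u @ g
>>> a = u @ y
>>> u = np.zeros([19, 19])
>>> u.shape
(19, 19)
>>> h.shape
(7, 7)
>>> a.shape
(19, 7, 7)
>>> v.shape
(7, 7)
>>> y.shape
(7, 7)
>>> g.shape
(7, 19)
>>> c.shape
(19, 7, 19)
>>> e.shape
(7, 7)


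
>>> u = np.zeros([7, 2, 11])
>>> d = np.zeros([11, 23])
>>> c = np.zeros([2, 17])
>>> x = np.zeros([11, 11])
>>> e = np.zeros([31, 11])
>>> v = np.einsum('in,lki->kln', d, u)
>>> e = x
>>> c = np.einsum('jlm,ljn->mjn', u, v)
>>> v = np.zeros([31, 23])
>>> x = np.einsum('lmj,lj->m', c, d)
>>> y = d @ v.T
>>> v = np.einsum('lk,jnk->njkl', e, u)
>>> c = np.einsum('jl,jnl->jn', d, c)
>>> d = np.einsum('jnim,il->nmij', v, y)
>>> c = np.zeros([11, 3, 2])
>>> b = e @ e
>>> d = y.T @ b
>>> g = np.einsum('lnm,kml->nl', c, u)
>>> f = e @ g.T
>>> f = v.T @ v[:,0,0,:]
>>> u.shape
(7, 2, 11)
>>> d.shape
(31, 11)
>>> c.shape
(11, 3, 2)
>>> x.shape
(7,)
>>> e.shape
(11, 11)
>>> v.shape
(2, 7, 11, 11)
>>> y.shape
(11, 31)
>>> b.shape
(11, 11)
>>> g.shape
(3, 11)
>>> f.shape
(11, 11, 7, 11)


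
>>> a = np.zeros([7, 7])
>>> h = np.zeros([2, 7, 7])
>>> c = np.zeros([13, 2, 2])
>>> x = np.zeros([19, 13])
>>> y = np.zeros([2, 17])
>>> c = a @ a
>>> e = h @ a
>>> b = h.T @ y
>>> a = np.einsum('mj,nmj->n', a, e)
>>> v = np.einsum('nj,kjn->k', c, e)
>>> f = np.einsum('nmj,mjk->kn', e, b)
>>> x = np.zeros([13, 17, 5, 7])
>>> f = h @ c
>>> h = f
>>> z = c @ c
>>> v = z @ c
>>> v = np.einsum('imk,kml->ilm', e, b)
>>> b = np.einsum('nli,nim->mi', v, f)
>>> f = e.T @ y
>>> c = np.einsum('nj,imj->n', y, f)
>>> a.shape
(2,)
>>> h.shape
(2, 7, 7)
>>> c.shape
(2,)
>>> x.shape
(13, 17, 5, 7)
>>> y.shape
(2, 17)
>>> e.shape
(2, 7, 7)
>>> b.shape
(7, 7)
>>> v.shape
(2, 17, 7)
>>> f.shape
(7, 7, 17)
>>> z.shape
(7, 7)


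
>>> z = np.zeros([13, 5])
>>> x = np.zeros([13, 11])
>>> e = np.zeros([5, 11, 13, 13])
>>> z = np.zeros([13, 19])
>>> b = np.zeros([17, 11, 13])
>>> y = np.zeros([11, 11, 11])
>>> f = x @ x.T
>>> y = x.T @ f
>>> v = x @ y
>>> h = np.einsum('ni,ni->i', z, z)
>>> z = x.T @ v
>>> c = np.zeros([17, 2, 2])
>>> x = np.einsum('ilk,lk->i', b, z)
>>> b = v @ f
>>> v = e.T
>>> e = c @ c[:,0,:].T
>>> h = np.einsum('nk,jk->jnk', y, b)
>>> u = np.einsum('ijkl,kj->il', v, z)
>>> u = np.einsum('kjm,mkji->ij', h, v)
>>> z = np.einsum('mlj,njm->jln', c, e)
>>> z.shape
(2, 2, 17)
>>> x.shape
(17,)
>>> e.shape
(17, 2, 17)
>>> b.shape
(13, 13)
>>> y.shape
(11, 13)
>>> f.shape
(13, 13)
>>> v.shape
(13, 13, 11, 5)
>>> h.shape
(13, 11, 13)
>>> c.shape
(17, 2, 2)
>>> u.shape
(5, 11)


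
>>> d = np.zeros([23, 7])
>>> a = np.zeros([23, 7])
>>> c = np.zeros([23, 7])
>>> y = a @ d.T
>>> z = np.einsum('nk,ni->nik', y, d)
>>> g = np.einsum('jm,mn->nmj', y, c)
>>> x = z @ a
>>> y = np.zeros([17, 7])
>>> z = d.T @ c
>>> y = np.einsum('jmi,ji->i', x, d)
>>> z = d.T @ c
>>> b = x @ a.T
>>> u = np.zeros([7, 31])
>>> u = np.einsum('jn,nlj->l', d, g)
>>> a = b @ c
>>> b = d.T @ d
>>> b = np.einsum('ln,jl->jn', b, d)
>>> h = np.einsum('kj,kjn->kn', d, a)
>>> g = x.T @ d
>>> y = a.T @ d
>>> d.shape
(23, 7)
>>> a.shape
(23, 7, 7)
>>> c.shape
(23, 7)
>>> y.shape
(7, 7, 7)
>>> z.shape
(7, 7)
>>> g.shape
(7, 7, 7)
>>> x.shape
(23, 7, 7)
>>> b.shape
(23, 7)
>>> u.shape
(23,)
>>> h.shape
(23, 7)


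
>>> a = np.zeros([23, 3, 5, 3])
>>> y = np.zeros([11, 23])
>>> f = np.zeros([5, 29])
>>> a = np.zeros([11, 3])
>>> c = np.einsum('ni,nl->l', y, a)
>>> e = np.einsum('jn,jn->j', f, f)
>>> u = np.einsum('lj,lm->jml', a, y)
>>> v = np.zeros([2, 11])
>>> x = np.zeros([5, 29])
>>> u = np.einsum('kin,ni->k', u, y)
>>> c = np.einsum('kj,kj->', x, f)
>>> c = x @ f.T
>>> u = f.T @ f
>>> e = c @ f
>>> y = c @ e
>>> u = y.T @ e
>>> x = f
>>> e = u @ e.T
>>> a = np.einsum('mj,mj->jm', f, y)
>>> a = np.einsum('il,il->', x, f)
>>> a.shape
()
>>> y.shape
(5, 29)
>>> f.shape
(5, 29)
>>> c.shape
(5, 5)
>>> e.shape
(29, 5)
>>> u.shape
(29, 29)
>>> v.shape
(2, 11)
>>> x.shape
(5, 29)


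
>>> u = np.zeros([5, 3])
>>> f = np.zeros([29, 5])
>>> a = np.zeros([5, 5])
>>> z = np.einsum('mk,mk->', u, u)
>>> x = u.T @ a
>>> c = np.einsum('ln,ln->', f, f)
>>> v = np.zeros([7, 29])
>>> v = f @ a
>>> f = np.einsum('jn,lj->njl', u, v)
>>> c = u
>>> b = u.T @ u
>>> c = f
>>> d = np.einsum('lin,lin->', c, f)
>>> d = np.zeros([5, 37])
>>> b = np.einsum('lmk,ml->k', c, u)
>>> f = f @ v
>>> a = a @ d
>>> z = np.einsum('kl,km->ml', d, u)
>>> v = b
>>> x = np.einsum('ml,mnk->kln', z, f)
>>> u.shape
(5, 3)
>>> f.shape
(3, 5, 5)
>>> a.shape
(5, 37)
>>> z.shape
(3, 37)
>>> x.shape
(5, 37, 5)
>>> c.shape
(3, 5, 29)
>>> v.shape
(29,)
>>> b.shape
(29,)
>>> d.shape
(5, 37)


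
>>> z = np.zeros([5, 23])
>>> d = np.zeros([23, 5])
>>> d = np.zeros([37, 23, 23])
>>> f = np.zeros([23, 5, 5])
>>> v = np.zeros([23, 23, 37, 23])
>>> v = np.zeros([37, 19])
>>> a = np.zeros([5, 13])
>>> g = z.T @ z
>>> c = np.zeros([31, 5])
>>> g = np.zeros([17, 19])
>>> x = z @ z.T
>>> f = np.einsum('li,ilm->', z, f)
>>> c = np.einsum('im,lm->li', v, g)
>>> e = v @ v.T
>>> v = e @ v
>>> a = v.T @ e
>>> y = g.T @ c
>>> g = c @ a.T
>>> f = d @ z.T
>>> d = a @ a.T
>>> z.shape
(5, 23)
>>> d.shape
(19, 19)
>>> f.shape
(37, 23, 5)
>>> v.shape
(37, 19)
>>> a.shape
(19, 37)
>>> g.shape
(17, 19)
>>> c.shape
(17, 37)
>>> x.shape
(5, 5)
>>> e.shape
(37, 37)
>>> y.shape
(19, 37)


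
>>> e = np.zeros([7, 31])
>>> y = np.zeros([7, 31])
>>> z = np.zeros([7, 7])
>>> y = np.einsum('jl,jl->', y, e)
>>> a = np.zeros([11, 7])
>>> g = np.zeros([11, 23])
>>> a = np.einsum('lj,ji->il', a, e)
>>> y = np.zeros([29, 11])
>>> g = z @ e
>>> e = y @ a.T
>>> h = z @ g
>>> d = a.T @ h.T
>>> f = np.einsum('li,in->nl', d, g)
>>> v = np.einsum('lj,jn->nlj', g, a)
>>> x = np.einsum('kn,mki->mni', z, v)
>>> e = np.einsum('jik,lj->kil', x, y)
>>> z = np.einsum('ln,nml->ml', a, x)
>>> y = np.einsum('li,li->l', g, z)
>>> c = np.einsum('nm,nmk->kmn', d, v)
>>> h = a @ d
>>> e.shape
(31, 7, 29)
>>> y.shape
(7,)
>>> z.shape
(7, 31)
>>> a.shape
(31, 11)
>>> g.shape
(7, 31)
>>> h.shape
(31, 7)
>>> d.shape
(11, 7)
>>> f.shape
(31, 11)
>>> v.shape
(11, 7, 31)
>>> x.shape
(11, 7, 31)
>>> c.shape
(31, 7, 11)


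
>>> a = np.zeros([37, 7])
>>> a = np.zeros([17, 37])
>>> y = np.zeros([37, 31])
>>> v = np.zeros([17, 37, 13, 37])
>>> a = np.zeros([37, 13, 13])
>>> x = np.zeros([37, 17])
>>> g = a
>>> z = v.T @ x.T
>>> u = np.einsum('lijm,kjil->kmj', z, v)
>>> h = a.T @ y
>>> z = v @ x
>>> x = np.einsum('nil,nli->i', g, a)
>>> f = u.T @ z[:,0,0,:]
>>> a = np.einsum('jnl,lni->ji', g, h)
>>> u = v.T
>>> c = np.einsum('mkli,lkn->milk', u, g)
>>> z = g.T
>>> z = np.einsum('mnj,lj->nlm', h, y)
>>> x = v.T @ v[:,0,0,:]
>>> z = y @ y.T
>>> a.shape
(37, 31)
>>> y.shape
(37, 31)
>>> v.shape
(17, 37, 13, 37)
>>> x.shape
(37, 13, 37, 37)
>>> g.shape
(37, 13, 13)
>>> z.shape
(37, 37)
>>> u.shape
(37, 13, 37, 17)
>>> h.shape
(13, 13, 31)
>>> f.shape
(37, 37, 17)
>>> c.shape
(37, 17, 37, 13)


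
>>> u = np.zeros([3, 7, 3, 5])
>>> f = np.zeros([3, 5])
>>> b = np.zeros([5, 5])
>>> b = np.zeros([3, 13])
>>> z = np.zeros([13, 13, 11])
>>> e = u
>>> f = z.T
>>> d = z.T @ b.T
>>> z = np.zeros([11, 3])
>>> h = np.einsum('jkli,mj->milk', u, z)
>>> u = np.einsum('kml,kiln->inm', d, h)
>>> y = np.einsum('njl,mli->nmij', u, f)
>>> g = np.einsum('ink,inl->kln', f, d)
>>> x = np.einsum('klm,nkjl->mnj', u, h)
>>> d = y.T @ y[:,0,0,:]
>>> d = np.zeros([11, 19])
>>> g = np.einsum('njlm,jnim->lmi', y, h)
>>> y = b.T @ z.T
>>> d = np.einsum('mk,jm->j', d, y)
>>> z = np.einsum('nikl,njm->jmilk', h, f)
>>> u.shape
(5, 7, 13)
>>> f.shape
(11, 13, 13)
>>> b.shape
(3, 13)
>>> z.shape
(13, 13, 5, 7, 3)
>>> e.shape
(3, 7, 3, 5)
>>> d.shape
(13,)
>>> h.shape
(11, 5, 3, 7)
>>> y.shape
(13, 11)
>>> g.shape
(13, 7, 3)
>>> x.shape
(13, 11, 3)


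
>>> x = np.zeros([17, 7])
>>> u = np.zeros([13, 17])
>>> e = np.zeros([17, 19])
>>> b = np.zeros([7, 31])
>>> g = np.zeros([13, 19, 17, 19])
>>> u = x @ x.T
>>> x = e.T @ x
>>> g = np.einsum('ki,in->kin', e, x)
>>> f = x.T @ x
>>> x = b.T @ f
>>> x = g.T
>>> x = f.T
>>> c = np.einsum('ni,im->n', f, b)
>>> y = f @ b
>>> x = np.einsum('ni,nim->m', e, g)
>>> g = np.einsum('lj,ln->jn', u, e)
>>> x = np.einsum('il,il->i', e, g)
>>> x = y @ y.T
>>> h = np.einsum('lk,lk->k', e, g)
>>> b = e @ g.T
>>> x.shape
(7, 7)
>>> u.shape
(17, 17)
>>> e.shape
(17, 19)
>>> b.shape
(17, 17)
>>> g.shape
(17, 19)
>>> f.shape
(7, 7)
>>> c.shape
(7,)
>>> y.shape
(7, 31)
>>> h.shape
(19,)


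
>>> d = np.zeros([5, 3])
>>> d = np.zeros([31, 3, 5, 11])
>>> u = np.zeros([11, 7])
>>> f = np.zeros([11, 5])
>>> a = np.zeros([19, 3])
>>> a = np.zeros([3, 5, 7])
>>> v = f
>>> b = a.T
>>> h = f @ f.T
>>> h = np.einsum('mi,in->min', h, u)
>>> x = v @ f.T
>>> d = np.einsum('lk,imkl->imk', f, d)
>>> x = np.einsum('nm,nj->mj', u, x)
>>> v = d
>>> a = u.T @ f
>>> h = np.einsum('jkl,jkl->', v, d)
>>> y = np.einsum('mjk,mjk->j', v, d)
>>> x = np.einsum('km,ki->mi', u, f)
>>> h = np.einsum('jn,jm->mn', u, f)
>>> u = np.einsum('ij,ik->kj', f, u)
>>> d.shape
(31, 3, 5)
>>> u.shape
(7, 5)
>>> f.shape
(11, 5)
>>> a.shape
(7, 5)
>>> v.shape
(31, 3, 5)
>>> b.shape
(7, 5, 3)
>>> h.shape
(5, 7)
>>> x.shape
(7, 5)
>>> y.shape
(3,)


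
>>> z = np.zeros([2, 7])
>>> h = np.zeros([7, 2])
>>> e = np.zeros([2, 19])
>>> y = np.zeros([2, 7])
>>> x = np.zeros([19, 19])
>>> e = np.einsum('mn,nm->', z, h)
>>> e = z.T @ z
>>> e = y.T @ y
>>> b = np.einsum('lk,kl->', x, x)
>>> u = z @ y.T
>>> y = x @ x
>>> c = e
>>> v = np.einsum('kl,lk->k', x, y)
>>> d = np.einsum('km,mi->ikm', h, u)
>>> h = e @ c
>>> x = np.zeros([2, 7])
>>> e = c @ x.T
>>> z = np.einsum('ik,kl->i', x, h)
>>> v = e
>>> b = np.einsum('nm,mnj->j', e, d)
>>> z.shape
(2,)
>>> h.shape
(7, 7)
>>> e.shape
(7, 2)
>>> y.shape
(19, 19)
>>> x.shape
(2, 7)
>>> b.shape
(2,)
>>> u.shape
(2, 2)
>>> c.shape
(7, 7)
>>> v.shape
(7, 2)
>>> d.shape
(2, 7, 2)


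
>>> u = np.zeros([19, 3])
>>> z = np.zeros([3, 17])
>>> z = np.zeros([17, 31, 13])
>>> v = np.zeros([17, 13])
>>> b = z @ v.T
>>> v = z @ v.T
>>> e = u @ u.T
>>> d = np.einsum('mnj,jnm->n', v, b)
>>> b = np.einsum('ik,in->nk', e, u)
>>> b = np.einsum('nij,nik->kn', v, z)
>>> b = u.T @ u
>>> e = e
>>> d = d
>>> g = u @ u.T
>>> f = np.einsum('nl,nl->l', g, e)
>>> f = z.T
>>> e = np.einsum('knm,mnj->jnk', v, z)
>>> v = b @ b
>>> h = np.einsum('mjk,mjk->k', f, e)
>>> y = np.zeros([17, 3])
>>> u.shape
(19, 3)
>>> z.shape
(17, 31, 13)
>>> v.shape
(3, 3)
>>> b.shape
(3, 3)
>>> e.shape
(13, 31, 17)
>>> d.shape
(31,)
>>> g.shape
(19, 19)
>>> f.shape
(13, 31, 17)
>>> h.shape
(17,)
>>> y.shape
(17, 3)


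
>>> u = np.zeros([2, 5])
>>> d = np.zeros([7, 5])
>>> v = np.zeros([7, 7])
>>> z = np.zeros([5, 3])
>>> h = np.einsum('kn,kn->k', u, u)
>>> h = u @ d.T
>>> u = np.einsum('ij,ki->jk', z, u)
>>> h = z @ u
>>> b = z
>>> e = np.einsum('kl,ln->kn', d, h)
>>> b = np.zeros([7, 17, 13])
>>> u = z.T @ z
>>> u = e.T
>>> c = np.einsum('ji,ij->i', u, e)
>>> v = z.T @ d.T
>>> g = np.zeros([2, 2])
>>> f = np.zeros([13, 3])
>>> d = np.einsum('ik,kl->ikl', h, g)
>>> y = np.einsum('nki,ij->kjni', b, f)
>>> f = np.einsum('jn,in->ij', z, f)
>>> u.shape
(2, 7)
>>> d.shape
(5, 2, 2)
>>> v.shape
(3, 7)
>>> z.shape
(5, 3)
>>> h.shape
(5, 2)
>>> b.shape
(7, 17, 13)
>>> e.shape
(7, 2)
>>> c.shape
(7,)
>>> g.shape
(2, 2)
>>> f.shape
(13, 5)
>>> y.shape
(17, 3, 7, 13)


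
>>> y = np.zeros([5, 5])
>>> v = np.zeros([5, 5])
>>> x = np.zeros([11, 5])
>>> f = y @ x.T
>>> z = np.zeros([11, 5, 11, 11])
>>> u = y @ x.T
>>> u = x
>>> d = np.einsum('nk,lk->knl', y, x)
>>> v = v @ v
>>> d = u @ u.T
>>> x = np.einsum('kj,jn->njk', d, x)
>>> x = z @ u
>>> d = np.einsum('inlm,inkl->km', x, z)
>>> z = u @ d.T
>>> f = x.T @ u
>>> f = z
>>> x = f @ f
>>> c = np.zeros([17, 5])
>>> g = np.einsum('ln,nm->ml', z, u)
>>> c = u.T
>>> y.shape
(5, 5)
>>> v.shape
(5, 5)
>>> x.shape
(11, 11)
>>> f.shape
(11, 11)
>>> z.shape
(11, 11)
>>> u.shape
(11, 5)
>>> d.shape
(11, 5)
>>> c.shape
(5, 11)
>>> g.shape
(5, 11)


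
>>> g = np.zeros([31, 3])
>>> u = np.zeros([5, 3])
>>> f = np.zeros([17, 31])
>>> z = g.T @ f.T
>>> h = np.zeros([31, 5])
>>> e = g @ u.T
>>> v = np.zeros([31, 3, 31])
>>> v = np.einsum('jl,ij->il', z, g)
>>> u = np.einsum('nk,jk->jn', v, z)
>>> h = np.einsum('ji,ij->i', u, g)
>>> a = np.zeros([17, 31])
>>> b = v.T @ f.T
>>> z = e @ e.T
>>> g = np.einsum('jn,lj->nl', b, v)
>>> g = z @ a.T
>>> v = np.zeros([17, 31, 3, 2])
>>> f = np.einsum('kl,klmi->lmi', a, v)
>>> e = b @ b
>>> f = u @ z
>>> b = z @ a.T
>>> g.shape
(31, 17)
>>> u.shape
(3, 31)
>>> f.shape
(3, 31)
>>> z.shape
(31, 31)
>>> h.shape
(31,)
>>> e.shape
(17, 17)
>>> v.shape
(17, 31, 3, 2)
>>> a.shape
(17, 31)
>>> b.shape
(31, 17)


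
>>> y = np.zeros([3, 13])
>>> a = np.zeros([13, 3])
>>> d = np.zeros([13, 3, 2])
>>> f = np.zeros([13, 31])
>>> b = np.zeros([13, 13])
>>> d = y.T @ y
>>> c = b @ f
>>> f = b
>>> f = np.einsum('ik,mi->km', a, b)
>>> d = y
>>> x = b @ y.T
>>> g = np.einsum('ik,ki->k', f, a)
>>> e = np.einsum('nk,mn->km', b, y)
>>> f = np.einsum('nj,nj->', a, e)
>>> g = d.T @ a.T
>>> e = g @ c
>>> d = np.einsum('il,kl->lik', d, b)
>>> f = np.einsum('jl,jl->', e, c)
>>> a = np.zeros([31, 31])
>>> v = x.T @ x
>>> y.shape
(3, 13)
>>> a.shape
(31, 31)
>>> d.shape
(13, 3, 13)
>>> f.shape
()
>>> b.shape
(13, 13)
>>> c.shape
(13, 31)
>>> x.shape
(13, 3)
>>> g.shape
(13, 13)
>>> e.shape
(13, 31)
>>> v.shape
(3, 3)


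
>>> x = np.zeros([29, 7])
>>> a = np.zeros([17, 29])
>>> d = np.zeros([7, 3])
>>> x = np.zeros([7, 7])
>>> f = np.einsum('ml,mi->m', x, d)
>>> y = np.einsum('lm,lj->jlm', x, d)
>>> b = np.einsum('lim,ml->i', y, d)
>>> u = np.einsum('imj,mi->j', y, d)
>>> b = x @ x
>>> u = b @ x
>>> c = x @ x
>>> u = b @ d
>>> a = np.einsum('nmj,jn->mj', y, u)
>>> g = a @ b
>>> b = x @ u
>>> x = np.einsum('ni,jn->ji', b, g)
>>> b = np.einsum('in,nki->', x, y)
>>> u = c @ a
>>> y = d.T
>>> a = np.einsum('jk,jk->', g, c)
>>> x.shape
(7, 3)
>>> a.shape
()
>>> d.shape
(7, 3)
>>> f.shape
(7,)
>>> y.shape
(3, 7)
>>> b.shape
()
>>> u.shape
(7, 7)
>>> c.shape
(7, 7)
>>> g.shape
(7, 7)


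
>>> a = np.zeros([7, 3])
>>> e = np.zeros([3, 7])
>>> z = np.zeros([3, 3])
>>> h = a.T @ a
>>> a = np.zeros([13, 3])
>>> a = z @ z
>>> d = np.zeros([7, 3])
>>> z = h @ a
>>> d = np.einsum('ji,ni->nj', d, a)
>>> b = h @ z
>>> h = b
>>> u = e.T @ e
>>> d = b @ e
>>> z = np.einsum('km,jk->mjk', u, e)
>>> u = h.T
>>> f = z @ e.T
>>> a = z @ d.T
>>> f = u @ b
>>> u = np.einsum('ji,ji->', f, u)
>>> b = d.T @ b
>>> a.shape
(7, 3, 3)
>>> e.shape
(3, 7)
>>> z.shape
(7, 3, 7)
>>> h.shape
(3, 3)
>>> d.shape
(3, 7)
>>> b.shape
(7, 3)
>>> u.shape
()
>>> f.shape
(3, 3)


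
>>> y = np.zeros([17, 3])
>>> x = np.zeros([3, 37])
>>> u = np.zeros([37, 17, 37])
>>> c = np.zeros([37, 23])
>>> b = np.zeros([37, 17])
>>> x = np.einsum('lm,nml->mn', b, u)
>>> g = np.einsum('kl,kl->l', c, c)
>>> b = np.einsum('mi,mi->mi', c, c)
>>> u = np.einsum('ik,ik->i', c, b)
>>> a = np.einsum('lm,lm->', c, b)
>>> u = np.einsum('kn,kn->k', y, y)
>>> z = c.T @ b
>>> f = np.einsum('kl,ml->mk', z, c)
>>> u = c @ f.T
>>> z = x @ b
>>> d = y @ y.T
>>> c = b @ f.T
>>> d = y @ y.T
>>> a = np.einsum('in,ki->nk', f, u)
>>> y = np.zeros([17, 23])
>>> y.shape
(17, 23)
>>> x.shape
(17, 37)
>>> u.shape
(37, 37)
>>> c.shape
(37, 37)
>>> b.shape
(37, 23)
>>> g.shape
(23,)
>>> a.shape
(23, 37)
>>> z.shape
(17, 23)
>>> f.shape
(37, 23)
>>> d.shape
(17, 17)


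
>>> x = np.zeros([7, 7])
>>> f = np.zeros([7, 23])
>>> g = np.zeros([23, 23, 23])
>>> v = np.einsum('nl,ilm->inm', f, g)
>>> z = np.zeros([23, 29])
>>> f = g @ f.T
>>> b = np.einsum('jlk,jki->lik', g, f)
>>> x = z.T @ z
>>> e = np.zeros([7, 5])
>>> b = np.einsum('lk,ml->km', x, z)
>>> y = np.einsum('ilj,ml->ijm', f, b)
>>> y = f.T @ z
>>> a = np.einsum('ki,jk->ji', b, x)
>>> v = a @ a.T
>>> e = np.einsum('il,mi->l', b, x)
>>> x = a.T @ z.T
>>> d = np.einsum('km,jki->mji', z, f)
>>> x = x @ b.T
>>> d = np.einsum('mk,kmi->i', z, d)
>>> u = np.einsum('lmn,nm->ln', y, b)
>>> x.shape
(23, 29)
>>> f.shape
(23, 23, 7)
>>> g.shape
(23, 23, 23)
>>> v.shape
(29, 29)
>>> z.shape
(23, 29)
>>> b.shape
(29, 23)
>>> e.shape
(23,)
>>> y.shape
(7, 23, 29)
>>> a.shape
(29, 23)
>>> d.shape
(7,)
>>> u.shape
(7, 29)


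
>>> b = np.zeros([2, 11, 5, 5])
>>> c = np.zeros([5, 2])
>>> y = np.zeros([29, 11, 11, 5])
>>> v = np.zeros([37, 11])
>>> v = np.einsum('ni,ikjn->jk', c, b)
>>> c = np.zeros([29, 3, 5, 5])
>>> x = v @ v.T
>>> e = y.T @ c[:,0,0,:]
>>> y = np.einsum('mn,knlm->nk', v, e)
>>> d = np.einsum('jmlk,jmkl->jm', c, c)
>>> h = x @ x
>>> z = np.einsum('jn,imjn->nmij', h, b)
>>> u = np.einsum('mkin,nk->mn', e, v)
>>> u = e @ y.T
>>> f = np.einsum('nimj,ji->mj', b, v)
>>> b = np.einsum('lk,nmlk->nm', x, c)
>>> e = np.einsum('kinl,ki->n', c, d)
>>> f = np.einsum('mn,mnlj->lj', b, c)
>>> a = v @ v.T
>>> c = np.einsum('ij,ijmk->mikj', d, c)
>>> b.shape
(29, 3)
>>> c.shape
(5, 29, 5, 3)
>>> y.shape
(11, 5)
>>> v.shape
(5, 11)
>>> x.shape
(5, 5)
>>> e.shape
(5,)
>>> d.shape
(29, 3)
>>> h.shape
(5, 5)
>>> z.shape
(5, 11, 2, 5)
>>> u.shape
(5, 11, 11, 11)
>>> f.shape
(5, 5)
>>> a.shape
(5, 5)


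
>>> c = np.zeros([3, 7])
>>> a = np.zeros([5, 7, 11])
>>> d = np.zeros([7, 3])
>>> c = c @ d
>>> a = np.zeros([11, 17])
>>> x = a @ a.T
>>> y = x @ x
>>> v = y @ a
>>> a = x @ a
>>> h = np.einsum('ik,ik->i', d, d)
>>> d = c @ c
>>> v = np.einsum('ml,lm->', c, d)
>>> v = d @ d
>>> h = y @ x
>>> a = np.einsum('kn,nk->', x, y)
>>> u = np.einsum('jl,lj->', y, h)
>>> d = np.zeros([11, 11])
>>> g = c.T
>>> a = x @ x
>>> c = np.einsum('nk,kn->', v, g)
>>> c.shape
()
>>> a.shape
(11, 11)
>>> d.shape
(11, 11)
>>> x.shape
(11, 11)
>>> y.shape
(11, 11)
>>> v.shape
(3, 3)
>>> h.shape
(11, 11)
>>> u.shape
()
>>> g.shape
(3, 3)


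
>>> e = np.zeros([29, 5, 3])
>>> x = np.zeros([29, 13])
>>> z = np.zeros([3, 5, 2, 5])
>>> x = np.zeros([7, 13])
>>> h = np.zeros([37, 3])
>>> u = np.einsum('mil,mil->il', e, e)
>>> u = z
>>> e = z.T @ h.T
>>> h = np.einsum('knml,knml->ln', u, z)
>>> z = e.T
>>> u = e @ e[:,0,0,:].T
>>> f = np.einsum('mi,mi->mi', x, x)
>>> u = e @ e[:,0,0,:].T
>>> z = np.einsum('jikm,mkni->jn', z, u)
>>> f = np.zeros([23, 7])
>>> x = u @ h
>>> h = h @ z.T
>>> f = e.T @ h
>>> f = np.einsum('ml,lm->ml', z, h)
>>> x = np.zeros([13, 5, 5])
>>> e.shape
(5, 2, 5, 37)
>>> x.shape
(13, 5, 5)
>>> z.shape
(37, 5)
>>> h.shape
(5, 37)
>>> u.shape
(5, 2, 5, 5)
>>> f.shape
(37, 5)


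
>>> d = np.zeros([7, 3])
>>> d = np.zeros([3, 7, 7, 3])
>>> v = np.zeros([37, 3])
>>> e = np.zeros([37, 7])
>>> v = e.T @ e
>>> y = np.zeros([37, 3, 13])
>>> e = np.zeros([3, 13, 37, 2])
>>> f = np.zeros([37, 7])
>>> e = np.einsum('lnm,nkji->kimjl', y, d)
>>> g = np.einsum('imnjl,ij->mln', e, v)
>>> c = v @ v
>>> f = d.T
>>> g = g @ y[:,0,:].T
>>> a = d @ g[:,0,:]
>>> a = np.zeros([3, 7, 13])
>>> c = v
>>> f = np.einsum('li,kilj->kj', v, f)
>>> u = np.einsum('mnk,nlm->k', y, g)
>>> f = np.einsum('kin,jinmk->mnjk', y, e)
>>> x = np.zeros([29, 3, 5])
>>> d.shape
(3, 7, 7, 3)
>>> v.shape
(7, 7)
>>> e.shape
(7, 3, 13, 7, 37)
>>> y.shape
(37, 3, 13)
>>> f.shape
(7, 13, 7, 37)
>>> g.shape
(3, 37, 37)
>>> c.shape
(7, 7)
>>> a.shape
(3, 7, 13)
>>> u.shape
(13,)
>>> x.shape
(29, 3, 5)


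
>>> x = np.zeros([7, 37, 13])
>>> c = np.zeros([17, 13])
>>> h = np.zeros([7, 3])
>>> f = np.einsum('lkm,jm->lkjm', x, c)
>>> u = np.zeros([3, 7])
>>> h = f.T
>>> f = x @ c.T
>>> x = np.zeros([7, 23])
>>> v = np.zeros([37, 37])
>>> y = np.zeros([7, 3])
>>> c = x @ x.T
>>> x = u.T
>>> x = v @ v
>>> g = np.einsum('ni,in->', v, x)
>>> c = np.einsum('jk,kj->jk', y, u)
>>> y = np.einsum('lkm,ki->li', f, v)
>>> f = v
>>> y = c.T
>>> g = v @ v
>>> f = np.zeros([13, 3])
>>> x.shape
(37, 37)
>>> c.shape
(7, 3)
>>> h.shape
(13, 17, 37, 7)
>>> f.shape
(13, 3)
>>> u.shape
(3, 7)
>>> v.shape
(37, 37)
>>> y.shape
(3, 7)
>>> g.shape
(37, 37)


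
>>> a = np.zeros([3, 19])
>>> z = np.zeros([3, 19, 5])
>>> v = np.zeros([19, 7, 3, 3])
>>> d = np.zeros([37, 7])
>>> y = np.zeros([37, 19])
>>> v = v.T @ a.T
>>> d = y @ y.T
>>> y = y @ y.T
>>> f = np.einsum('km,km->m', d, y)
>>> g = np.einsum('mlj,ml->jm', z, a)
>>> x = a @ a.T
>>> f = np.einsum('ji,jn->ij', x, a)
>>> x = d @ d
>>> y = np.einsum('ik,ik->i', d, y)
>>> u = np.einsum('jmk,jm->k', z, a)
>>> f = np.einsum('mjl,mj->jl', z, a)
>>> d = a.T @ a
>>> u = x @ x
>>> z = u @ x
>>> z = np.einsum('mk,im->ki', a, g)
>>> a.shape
(3, 19)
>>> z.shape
(19, 5)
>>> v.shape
(3, 3, 7, 3)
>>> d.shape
(19, 19)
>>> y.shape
(37,)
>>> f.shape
(19, 5)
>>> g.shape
(5, 3)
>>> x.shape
(37, 37)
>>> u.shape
(37, 37)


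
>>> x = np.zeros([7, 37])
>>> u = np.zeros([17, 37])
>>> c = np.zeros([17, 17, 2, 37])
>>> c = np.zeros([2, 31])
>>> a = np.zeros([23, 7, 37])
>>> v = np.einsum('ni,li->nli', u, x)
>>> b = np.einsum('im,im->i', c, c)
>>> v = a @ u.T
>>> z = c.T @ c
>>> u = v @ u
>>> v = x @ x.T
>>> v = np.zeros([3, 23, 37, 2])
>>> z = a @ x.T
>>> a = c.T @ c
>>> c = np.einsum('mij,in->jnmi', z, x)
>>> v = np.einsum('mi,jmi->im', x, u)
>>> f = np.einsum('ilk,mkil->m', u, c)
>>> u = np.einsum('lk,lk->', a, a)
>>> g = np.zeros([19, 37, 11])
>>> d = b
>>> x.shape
(7, 37)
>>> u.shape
()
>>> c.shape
(7, 37, 23, 7)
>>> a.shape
(31, 31)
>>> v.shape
(37, 7)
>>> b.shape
(2,)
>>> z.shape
(23, 7, 7)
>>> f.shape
(7,)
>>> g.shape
(19, 37, 11)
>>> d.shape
(2,)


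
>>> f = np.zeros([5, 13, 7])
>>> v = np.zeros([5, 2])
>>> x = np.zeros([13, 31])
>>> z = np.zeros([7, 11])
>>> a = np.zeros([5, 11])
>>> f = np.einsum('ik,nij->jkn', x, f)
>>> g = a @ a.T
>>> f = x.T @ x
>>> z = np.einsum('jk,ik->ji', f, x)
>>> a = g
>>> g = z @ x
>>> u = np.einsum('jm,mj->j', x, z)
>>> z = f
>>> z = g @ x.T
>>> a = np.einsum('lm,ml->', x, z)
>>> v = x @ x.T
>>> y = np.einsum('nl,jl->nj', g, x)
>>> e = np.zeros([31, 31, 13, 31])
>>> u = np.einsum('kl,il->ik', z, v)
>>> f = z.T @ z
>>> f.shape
(13, 13)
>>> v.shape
(13, 13)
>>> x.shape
(13, 31)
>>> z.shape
(31, 13)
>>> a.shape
()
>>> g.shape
(31, 31)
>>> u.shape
(13, 31)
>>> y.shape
(31, 13)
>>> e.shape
(31, 31, 13, 31)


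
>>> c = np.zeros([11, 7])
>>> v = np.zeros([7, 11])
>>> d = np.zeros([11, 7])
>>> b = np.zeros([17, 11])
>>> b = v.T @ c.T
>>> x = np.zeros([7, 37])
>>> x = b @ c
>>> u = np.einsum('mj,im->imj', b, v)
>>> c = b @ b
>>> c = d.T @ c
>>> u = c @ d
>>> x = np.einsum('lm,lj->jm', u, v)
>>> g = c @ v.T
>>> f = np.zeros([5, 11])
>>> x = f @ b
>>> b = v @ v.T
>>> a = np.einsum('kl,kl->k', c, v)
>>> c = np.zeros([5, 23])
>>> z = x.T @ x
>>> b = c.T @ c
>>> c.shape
(5, 23)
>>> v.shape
(7, 11)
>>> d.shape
(11, 7)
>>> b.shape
(23, 23)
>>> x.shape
(5, 11)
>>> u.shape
(7, 7)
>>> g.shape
(7, 7)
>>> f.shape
(5, 11)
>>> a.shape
(7,)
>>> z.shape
(11, 11)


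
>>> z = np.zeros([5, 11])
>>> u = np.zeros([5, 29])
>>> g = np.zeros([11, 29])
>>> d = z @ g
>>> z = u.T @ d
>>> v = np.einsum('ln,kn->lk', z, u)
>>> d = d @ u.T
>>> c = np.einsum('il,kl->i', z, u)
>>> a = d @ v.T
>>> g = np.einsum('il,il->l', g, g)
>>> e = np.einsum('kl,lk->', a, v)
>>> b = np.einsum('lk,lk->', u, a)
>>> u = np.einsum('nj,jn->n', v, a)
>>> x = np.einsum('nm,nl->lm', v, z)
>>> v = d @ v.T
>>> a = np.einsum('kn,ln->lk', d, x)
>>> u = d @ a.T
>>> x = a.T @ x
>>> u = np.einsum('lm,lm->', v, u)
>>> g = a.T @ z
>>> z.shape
(29, 29)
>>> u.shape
()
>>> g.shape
(5, 29)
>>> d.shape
(5, 5)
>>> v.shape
(5, 29)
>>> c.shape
(29,)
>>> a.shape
(29, 5)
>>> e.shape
()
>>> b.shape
()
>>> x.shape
(5, 5)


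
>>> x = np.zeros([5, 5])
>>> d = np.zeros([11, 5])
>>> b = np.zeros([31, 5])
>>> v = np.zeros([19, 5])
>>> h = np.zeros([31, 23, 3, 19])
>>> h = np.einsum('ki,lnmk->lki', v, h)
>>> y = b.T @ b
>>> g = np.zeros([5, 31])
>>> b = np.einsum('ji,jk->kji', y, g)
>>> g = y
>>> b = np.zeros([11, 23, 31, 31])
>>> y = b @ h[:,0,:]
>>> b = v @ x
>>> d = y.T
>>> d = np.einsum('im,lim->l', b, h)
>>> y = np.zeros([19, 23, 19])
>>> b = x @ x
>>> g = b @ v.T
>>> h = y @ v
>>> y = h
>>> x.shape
(5, 5)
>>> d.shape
(31,)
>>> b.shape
(5, 5)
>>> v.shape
(19, 5)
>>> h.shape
(19, 23, 5)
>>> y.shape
(19, 23, 5)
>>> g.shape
(5, 19)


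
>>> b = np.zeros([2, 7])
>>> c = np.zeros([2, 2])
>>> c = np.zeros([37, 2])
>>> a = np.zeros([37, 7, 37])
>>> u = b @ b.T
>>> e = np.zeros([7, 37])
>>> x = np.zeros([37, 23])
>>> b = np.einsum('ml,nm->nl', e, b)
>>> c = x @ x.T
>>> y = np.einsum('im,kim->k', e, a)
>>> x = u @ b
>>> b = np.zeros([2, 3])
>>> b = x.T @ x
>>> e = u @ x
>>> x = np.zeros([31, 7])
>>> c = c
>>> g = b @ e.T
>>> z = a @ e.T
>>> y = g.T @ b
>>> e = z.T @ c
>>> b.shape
(37, 37)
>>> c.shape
(37, 37)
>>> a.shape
(37, 7, 37)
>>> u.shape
(2, 2)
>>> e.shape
(2, 7, 37)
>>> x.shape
(31, 7)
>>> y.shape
(2, 37)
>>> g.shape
(37, 2)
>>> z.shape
(37, 7, 2)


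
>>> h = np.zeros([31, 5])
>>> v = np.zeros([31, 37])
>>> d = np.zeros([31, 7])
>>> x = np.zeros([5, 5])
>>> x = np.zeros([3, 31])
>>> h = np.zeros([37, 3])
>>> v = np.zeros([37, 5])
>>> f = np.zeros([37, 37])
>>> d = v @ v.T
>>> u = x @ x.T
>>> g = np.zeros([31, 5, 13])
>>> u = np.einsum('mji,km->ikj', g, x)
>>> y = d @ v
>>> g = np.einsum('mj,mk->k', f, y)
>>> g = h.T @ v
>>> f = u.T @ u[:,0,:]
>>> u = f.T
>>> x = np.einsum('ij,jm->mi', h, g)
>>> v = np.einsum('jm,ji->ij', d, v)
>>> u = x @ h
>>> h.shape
(37, 3)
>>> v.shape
(5, 37)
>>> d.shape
(37, 37)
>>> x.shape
(5, 37)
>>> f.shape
(5, 3, 5)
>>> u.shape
(5, 3)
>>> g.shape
(3, 5)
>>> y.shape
(37, 5)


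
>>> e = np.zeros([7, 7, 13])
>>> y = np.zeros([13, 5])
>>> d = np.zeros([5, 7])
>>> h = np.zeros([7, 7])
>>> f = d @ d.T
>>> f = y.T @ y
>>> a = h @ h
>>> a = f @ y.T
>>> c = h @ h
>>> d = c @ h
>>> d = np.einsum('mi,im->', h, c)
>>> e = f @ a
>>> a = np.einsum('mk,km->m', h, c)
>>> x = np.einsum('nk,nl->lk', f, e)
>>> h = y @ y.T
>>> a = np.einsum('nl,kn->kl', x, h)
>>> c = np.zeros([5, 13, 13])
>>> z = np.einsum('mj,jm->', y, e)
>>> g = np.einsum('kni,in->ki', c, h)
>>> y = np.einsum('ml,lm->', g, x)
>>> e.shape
(5, 13)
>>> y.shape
()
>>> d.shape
()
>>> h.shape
(13, 13)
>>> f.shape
(5, 5)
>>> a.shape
(13, 5)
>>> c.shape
(5, 13, 13)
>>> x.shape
(13, 5)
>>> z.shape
()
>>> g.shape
(5, 13)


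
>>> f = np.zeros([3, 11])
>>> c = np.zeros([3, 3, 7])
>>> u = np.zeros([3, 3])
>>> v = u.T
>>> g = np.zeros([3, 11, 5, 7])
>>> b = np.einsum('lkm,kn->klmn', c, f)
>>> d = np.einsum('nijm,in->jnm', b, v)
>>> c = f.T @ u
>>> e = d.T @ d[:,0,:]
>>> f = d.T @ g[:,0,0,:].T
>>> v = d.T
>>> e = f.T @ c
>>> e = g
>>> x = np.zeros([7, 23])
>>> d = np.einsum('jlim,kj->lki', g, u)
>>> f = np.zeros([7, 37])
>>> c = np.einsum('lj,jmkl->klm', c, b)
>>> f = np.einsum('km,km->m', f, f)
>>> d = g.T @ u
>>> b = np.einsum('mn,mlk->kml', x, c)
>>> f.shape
(37,)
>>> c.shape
(7, 11, 3)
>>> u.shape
(3, 3)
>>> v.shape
(11, 3, 7)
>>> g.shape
(3, 11, 5, 7)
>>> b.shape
(3, 7, 11)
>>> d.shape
(7, 5, 11, 3)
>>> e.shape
(3, 11, 5, 7)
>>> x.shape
(7, 23)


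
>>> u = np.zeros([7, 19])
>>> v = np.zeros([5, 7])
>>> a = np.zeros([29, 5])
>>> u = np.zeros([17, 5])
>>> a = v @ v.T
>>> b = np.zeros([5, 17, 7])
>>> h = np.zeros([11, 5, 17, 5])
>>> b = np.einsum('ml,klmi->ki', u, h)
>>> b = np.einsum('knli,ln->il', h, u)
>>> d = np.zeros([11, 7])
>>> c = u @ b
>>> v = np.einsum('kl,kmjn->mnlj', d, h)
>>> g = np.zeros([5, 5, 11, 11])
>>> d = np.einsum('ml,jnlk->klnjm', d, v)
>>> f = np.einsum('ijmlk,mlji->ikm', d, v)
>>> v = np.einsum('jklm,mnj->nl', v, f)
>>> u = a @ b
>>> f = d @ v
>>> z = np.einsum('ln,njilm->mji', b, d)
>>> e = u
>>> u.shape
(5, 17)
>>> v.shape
(11, 7)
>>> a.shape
(5, 5)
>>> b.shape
(5, 17)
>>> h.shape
(11, 5, 17, 5)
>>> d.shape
(17, 7, 5, 5, 11)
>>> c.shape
(17, 17)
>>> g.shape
(5, 5, 11, 11)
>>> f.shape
(17, 7, 5, 5, 7)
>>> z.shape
(11, 7, 5)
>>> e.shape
(5, 17)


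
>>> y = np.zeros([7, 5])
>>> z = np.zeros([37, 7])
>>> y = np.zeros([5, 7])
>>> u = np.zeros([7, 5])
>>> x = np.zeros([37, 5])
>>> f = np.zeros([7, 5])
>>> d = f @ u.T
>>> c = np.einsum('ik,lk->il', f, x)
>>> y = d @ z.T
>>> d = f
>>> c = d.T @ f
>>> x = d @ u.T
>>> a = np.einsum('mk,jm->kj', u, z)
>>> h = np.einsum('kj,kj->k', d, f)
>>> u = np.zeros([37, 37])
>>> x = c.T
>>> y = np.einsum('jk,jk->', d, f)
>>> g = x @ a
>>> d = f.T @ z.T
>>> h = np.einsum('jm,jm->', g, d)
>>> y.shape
()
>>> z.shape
(37, 7)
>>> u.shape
(37, 37)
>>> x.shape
(5, 5)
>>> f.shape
(7, 5)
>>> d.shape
(5, 37)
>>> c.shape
(5, 5)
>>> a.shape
(5, 37)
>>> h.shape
()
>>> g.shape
(5, 37)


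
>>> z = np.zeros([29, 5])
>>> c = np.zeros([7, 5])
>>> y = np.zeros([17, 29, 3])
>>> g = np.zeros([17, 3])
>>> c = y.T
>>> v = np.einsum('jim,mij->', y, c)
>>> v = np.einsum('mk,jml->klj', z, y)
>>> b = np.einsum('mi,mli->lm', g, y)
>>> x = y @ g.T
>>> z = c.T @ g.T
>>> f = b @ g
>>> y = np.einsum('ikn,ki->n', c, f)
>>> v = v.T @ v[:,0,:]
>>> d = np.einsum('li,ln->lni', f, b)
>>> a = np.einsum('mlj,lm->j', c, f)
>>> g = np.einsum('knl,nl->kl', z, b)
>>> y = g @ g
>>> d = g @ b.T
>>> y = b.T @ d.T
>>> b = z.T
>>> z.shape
(17, 29, 17)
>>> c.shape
(3, 29, 17)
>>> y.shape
(17, 17)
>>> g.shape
(17, 17)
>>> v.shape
(17, 3, 17)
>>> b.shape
(17, 29, 17)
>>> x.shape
(17, 29, 17)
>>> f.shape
(29, 3)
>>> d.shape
(17, 29)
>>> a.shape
(17,)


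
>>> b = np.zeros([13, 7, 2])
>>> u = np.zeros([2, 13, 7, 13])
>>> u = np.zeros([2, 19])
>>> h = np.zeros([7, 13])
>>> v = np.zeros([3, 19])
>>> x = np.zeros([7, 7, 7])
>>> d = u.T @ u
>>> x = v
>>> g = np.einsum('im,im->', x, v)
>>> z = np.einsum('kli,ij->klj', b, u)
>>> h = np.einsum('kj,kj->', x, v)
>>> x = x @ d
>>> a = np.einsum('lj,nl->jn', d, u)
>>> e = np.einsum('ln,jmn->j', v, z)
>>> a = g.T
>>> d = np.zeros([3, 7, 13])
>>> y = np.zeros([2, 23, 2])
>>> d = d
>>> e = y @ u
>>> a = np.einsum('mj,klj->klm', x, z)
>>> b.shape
(13, 7, 2)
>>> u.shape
(2, 19)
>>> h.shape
()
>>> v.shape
(3, 19)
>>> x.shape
(3, 19)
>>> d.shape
(3, 7, 13)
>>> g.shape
()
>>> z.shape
(13, 7, 19)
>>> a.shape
(13, 7, 3)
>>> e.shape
(2, 23, 19)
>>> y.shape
(2, 23, 2)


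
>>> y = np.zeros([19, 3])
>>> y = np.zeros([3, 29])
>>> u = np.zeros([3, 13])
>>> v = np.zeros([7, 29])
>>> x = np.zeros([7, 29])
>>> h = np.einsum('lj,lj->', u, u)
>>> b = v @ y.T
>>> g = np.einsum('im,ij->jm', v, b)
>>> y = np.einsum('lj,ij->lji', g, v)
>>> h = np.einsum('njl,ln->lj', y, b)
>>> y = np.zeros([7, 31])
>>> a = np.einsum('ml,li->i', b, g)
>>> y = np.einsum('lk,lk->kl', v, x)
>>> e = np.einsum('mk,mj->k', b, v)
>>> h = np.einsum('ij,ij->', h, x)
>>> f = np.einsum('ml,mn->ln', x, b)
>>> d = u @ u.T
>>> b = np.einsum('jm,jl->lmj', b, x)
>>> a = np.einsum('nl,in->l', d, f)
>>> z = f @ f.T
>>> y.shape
(29, 7)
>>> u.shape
(3, 13)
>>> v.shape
(7, 29)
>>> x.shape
(7, 29)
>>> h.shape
()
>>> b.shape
(29, 3, 7)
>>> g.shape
(3, 29)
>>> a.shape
(3,)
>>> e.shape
(3,)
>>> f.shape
(29, 3)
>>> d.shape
(3, 3)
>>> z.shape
(29, 29)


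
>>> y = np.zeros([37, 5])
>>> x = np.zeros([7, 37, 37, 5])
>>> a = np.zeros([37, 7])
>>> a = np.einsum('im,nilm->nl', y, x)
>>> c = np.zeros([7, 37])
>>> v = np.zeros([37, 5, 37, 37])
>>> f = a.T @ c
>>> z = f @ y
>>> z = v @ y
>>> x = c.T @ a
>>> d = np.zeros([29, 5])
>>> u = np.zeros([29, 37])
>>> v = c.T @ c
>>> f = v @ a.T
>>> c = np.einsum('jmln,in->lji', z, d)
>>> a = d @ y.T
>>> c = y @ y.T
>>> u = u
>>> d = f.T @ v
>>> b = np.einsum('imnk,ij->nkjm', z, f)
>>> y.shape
(37, 5)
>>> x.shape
(37, 37)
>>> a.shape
(29, 37)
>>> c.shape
(37, 37)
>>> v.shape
(37, 37)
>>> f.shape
(37, 7)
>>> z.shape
(37, 5, 37, 5)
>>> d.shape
(7, 37)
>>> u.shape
(29, 37)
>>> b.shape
(37, 5, 7, 5)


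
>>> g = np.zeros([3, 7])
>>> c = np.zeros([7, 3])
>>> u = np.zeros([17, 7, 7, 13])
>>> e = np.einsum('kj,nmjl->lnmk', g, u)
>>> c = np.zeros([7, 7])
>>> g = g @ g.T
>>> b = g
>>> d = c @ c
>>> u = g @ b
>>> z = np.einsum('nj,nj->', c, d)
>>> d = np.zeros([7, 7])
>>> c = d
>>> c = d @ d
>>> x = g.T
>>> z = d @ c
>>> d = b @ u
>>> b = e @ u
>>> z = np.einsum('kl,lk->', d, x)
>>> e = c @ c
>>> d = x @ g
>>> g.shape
(3, 3)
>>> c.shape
(7, 7)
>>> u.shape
(3, 3)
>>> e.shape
(7, 7)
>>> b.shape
(13, 17, 7, 3)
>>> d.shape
(3, 3)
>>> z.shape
()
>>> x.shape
(3, 3)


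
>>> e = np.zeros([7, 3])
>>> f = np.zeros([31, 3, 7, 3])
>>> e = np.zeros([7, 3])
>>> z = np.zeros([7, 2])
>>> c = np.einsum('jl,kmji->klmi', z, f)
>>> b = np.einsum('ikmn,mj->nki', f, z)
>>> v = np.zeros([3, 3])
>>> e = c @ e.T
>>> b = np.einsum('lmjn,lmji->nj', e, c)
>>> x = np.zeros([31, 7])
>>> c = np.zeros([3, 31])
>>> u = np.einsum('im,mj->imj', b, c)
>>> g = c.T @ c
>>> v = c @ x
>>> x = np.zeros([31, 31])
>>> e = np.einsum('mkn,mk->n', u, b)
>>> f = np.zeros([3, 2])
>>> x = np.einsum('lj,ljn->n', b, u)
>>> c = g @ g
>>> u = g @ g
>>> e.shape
(31,)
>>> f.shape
(3, 2)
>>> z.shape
(7, 2)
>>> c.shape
(31, 31)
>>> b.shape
(7, 3)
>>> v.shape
(3, 7)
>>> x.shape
(31,)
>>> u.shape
(31, 31)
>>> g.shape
(31, 31)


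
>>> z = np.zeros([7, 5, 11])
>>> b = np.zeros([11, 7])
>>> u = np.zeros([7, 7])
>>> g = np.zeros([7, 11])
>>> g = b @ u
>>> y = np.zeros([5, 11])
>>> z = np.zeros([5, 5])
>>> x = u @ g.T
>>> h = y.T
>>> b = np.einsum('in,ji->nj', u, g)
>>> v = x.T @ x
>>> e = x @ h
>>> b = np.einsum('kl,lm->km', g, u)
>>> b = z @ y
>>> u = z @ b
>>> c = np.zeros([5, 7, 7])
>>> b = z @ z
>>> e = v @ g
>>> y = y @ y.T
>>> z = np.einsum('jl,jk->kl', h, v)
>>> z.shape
(11, 5)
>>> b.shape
(5, 5)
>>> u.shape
(5, 11)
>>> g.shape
(11, 7)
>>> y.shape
(5, 5)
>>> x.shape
(7, 11)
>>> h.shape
(11, 5)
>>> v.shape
(11, 11)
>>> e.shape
(11, 7)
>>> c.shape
(5, 7, 7)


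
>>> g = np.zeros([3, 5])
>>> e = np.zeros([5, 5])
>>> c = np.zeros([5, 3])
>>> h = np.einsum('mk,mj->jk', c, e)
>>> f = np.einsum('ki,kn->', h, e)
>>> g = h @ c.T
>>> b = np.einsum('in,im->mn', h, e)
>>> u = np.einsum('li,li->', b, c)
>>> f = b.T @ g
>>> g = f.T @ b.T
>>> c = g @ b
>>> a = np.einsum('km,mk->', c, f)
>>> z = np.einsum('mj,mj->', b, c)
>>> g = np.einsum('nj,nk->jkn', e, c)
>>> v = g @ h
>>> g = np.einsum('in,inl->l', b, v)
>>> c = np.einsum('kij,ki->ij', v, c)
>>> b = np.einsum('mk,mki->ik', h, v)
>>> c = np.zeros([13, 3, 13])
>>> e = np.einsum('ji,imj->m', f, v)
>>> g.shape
(3,)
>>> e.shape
(3,)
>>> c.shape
(13, 3, 13)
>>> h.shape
(5, 3)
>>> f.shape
(3, 5)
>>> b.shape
(3, 3)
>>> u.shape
()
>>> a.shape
()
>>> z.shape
()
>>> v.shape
(5, 3, 3)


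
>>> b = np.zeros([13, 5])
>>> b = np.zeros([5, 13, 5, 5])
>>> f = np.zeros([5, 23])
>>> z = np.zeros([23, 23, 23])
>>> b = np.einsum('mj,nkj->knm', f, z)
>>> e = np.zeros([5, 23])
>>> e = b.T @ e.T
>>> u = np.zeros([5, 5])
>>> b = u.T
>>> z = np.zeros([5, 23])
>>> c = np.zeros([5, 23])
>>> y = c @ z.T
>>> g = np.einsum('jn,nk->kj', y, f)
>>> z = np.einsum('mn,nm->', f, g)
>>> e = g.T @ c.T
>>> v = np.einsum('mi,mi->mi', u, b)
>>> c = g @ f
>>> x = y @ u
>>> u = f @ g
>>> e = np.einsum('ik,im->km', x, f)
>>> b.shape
(5, 5)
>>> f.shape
(5, 23)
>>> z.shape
()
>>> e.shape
(5, 23)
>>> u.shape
(5, 5)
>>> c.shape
(23, 23)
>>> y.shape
(5, 5)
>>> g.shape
(23, 5)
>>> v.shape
(5, 5)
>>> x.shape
(5, 5)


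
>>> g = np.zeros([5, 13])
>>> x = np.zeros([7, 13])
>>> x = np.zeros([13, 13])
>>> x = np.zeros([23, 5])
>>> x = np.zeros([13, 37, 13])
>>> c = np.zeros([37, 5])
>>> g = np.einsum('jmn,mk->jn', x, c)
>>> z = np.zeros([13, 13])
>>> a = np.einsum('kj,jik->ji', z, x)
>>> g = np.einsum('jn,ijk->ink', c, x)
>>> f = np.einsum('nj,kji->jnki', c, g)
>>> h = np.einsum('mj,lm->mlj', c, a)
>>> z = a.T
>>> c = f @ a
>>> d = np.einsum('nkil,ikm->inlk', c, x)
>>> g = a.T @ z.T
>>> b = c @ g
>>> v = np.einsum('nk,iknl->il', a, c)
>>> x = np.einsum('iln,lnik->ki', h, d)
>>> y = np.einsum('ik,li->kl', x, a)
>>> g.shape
(37, 37)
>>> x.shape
(37, 37)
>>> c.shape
(5, 37, 13, 37)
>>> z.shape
(37, 13)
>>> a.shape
(13, 37)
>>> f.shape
(5, 37, 13, 13)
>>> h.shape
(37, 13, 5)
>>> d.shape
(13, 5, 37, 37)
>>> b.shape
(5, 37, 13, 37)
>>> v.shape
(5, 37)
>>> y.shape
(37, 13)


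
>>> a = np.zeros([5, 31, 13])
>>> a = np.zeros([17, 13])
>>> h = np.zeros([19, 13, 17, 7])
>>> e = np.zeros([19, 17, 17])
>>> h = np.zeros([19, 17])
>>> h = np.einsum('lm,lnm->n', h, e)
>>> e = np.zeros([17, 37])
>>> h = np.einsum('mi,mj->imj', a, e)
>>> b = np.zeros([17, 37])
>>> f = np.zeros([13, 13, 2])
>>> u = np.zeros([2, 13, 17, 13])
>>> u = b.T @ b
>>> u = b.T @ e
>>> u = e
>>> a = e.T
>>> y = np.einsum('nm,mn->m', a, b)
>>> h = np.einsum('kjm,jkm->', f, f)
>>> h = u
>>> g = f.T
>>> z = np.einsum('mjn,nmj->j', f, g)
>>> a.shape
(37, 17)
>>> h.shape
(17, 37)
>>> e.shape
(17, 37)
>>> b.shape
(17, 37)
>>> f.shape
(13, 13, 2)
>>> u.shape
(17, 37)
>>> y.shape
(17,)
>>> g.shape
(2, 13, 13)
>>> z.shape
(13,)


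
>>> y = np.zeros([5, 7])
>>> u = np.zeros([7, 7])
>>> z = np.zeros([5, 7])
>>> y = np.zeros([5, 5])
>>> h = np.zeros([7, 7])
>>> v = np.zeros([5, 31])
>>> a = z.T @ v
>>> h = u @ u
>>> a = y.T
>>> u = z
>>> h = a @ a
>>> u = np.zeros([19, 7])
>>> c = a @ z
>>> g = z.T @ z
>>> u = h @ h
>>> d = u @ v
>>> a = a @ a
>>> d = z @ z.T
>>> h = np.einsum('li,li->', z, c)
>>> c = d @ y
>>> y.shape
(5, 5)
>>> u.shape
(5, 5)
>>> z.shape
(5, 7)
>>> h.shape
()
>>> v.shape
(5, 31)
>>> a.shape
(5, 5)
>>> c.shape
(5, 5)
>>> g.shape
(7, 7)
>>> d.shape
(5, 5)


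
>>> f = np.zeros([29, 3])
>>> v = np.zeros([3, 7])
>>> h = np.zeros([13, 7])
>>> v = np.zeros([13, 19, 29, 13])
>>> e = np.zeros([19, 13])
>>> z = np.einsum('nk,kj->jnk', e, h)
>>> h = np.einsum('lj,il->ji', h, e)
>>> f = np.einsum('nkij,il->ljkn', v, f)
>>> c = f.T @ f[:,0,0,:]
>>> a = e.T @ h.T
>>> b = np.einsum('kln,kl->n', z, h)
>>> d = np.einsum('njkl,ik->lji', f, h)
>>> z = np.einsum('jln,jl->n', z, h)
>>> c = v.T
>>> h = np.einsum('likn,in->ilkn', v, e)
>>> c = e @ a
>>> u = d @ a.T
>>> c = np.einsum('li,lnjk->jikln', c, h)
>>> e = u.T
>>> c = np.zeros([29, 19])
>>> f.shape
(3, 13, 19, 13)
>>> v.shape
(13, 19, 29, 13)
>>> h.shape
(19, 13, 29, 13)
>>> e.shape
(13, 13, 13)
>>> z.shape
(13,)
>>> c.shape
(29, 19)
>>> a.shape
(13, 7)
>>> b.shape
(13,)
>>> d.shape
(13, 13, 7)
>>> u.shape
(13, 13, 13)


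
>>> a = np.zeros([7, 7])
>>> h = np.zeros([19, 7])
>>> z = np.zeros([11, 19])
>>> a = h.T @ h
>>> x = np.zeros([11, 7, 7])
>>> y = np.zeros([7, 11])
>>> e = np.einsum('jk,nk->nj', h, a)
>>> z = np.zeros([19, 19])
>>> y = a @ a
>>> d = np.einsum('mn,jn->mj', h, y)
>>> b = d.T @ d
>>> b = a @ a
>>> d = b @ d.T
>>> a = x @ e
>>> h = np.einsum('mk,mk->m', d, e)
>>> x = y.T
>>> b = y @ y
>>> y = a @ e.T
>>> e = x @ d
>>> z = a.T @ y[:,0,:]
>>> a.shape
(11, 7, 19)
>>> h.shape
(7,)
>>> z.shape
(19, 7, 7)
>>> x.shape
(7, 7)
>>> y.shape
(11, 7, 7)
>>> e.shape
(7, 19)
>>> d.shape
(7, 19)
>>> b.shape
(7, 7)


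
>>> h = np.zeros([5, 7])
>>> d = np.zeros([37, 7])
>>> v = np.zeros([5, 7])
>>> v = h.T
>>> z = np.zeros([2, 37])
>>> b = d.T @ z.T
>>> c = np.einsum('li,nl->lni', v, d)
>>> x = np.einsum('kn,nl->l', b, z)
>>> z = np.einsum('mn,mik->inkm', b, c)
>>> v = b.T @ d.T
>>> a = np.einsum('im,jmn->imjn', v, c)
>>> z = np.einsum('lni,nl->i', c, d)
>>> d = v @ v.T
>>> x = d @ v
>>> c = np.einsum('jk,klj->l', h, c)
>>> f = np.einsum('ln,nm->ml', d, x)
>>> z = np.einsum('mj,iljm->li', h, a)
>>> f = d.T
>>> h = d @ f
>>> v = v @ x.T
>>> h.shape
(2, 2)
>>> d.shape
(2, 2)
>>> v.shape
(2, 2)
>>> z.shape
(37, 2)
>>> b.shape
(7, 2)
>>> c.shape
(37,)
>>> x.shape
(2, 37)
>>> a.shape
(2, 37, 7, 5)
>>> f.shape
(2, 2)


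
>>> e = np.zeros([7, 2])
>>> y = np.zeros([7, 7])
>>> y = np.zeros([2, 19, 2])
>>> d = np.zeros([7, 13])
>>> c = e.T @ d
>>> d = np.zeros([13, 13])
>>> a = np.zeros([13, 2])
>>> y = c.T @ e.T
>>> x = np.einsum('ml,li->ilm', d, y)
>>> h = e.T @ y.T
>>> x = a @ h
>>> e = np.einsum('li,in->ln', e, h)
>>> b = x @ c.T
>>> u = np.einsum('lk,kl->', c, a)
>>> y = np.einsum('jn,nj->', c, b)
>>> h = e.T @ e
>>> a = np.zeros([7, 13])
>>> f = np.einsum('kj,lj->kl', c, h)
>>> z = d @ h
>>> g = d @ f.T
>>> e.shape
(7, 13)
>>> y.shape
()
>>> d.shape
(13, 13)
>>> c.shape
(2, 13)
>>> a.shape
(7, 13)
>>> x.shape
(13, 13)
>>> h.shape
(13, 13)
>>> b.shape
(13, 2)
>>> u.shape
()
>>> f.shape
(2, 13)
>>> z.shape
(13, 13)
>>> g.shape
(13, 2)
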